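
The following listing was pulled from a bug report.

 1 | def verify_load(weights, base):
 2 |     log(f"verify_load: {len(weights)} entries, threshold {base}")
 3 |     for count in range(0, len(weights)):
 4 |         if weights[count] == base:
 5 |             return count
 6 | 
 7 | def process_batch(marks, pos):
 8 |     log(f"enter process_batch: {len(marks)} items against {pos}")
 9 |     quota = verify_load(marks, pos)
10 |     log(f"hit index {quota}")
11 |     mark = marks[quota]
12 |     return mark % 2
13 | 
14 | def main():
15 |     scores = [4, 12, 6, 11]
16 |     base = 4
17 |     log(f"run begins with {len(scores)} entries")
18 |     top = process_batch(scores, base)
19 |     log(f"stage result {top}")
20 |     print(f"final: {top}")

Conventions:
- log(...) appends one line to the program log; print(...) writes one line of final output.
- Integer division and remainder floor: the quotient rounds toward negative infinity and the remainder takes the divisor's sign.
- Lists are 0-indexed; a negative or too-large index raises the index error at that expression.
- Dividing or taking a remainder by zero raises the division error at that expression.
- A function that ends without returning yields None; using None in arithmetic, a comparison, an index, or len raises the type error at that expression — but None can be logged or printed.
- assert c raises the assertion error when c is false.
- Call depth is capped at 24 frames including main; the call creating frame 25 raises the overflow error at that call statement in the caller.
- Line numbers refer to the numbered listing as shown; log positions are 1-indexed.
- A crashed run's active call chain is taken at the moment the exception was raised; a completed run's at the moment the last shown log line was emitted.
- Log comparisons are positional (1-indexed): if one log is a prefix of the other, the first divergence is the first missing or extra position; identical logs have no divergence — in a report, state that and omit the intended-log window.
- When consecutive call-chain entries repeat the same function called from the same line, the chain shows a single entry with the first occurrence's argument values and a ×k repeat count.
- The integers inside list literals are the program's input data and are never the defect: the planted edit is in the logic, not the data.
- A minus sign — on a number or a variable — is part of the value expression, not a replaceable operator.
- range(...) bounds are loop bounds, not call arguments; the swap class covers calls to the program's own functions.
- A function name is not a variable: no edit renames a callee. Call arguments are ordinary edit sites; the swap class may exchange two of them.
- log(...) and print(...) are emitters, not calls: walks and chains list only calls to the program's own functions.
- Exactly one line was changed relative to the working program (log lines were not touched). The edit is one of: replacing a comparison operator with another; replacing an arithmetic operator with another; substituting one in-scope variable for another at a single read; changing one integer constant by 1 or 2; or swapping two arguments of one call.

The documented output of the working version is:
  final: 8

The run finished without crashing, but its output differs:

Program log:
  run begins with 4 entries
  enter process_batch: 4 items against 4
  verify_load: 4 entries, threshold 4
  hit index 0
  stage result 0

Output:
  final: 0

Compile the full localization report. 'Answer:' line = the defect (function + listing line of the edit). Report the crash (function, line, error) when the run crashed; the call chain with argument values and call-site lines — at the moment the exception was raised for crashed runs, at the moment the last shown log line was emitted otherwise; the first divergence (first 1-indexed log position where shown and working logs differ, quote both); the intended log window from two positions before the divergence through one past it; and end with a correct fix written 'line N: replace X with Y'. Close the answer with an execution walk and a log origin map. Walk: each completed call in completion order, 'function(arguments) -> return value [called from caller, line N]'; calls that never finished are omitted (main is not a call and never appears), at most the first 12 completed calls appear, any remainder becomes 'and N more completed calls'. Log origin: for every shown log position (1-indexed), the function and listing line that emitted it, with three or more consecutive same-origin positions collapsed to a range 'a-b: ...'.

Answer: the defect is in process_batch at line 12.
The tell: At log position 5 the runs split — shown 'stage result 0', but the working version logs 'stage result 8'.
Call chain: main.
First divergence: position 5 — shown 'stage result 0', intended 'stage result 8'.
Intended log window:
  3: verify_load: 4 entries, threshold 4
  4: hit index 0
  5: stage result 8
Execution walk:
  verify_load([4, 12, 6, 11], 4) -> 0  [called from process_batch, line 9]
  process_batch([4, 12, 6, 11], 4) -> 0  [called from main, line 18]
Log origin:
  1: logged in main at line 17
  2: logged in process_batch at line 8
  3: logged in verify_load at line 2
  4: logged in process_batch at line 10
  5: logged in main at line 19
A correct fix: line 12: replace `%` with `*`.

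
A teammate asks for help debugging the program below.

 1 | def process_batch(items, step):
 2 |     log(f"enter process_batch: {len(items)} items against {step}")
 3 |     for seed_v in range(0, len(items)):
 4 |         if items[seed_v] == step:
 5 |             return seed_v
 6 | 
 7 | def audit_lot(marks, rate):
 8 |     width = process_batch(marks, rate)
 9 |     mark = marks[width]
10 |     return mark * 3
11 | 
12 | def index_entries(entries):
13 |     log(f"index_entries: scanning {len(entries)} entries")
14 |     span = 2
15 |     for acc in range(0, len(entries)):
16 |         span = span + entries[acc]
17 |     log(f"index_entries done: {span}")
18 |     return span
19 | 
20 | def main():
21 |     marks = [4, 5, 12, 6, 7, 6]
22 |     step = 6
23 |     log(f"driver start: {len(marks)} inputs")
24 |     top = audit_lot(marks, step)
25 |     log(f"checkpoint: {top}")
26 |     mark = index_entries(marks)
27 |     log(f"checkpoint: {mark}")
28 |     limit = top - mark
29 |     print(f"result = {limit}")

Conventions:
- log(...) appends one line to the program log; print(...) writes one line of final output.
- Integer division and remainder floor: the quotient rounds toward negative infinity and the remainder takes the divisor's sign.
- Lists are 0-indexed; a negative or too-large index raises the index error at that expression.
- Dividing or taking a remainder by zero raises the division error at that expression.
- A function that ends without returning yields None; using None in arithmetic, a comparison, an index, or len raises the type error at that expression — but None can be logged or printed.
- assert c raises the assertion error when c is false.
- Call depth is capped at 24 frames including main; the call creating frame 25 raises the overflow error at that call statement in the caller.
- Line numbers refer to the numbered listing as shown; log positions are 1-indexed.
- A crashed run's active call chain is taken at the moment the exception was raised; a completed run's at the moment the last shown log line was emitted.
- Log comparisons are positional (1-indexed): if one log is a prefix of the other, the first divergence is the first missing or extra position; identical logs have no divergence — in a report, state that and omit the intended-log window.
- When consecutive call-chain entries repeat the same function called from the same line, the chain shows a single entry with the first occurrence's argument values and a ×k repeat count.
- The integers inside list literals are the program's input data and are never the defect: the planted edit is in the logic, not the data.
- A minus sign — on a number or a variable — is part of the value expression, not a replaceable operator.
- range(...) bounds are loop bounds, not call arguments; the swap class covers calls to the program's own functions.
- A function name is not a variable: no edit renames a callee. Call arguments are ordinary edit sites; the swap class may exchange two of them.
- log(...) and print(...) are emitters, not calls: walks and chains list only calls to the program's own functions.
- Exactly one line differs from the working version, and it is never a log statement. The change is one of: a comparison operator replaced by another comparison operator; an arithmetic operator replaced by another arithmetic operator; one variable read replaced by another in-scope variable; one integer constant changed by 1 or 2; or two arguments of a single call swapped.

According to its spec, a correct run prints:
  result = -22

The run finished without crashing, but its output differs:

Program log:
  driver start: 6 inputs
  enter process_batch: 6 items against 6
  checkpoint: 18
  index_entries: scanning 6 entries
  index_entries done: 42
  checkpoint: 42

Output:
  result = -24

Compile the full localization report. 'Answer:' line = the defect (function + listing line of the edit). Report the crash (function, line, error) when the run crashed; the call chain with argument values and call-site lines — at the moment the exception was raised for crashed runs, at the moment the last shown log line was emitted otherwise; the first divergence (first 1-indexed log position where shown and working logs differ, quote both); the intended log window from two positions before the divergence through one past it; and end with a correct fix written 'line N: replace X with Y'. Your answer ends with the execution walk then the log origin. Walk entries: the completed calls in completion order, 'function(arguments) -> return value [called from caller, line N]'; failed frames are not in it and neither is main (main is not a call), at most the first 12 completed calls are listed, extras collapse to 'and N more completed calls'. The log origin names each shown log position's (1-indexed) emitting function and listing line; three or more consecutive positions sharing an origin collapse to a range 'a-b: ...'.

Answer: the defect is in index_entries at line 14.
The tell: Position 5 is the first bad log line: 'index_entries done: 42' should read 'index_entries done: 40'.
Call chain: main.
First divergence: position 5; shown 'index_entries done: 42' vs intended 'index_entries done: 40'.
Intended log window:
  3: checkpoint: 18
  4: index_entries: scanning 6 entries
  5: index_entries done: 40
  6: checkpoint: 40
Execution walk:
  process_batch([4, 5, 12, 6, 7, 6], 6) -> 3  [called from audit_lot, line 8]
  audit_lot([4, 5, 12, 6, 7, 6], 6) -> 18  [called from main, line 24]
  index_entries([4, 5, 12, 6, 7, 6]) -> 42  [called from main, line 26]
Log origin:
  1: from main, line 23
  2: from process_batch, line 2
  3: from main, line 25
  4: from index_entries, line 13
  5: from index_entries, line 17
  6: from main, line 27
A correct fix: line 14: replace `2` with `0`.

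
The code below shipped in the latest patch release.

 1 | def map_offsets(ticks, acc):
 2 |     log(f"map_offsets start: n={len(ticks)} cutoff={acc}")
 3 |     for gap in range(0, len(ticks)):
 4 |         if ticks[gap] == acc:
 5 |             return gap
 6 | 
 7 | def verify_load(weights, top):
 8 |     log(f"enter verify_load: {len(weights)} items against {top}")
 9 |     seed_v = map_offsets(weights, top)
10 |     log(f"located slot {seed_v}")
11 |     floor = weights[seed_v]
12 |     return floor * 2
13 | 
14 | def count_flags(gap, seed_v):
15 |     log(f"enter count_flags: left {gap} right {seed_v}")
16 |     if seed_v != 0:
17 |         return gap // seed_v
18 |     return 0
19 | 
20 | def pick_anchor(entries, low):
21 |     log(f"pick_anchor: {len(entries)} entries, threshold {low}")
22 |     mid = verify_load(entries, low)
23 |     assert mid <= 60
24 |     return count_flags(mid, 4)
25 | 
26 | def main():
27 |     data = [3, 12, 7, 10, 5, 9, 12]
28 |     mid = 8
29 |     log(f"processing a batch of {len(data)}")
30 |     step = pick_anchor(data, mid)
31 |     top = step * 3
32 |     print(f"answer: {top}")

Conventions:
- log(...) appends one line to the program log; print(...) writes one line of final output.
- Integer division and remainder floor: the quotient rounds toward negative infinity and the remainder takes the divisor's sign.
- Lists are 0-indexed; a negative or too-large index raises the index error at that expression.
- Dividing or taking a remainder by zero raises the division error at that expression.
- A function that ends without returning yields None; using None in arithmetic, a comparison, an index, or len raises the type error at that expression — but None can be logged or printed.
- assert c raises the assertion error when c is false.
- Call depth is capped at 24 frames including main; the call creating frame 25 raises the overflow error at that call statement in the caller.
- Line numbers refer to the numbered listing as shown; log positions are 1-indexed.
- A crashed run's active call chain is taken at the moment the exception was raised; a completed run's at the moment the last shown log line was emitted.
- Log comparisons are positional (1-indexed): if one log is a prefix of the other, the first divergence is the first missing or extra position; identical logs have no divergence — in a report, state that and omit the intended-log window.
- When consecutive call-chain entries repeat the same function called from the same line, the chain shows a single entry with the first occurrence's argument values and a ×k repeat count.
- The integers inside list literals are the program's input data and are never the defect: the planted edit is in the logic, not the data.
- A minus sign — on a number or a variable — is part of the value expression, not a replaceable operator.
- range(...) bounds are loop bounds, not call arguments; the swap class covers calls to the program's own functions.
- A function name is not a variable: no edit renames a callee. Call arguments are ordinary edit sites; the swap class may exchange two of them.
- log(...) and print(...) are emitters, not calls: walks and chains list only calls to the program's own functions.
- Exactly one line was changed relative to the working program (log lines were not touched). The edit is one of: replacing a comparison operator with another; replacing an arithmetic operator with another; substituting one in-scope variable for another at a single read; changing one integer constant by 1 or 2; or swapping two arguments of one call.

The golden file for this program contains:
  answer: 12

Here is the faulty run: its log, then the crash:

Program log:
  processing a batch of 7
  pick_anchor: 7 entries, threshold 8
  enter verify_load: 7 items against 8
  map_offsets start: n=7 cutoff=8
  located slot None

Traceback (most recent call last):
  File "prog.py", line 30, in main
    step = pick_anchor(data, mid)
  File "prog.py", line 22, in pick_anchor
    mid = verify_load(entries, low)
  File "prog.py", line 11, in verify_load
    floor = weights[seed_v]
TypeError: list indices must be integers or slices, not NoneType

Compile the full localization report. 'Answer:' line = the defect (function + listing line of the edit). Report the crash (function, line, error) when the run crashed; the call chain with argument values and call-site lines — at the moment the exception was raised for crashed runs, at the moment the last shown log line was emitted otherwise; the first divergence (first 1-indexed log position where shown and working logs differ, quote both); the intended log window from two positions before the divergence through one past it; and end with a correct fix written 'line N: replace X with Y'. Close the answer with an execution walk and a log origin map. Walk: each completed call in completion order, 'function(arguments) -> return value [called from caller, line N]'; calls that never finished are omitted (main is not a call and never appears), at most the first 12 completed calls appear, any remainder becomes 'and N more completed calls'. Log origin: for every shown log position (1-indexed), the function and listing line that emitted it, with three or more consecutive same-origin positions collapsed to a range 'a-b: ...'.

Answer: the defect is in main at line 28.
The tell: The log first diverges at position 2: the faulty run prints 'pick_anchor: 7 entries, threshold 8' where the working version prints 'pick_anchor: 7 entries, threshold 9'.
Crash: verify_load, line 11, TypeError.
Call chain: main -> pick_anchor([3, 12, 7, 10, 5, 9, 12], 8) (called at line 30) -> verify_load([3, 12, 7, 10, 5, 9, 12], 8) (called at line 22).
First divergence: at position 2 the run shows 'pick_anchor: 7 entries, threshold 8' where the working version logs 'pick_anchor: 7 entries, threshold 9'.
Intended log window:
  1: processing a batch of 7
  2: pick_anchor: 7 entries, threshold 9
  3: enter verify_load: 7 items against 9
Execution walk:
  map_offsets([3, 12, 7, 10, 5, 9, 12], 8) -> None  [called from verify_load, line 9]
Log origin:
  1 — main, line 29
  2 — pick_anchor, line 21
  3 — verify_load, line 8
  4 — map_offsets, line 2
  5 — verify_load, line 10
A correct fix: line 28: replace `8` with `9`.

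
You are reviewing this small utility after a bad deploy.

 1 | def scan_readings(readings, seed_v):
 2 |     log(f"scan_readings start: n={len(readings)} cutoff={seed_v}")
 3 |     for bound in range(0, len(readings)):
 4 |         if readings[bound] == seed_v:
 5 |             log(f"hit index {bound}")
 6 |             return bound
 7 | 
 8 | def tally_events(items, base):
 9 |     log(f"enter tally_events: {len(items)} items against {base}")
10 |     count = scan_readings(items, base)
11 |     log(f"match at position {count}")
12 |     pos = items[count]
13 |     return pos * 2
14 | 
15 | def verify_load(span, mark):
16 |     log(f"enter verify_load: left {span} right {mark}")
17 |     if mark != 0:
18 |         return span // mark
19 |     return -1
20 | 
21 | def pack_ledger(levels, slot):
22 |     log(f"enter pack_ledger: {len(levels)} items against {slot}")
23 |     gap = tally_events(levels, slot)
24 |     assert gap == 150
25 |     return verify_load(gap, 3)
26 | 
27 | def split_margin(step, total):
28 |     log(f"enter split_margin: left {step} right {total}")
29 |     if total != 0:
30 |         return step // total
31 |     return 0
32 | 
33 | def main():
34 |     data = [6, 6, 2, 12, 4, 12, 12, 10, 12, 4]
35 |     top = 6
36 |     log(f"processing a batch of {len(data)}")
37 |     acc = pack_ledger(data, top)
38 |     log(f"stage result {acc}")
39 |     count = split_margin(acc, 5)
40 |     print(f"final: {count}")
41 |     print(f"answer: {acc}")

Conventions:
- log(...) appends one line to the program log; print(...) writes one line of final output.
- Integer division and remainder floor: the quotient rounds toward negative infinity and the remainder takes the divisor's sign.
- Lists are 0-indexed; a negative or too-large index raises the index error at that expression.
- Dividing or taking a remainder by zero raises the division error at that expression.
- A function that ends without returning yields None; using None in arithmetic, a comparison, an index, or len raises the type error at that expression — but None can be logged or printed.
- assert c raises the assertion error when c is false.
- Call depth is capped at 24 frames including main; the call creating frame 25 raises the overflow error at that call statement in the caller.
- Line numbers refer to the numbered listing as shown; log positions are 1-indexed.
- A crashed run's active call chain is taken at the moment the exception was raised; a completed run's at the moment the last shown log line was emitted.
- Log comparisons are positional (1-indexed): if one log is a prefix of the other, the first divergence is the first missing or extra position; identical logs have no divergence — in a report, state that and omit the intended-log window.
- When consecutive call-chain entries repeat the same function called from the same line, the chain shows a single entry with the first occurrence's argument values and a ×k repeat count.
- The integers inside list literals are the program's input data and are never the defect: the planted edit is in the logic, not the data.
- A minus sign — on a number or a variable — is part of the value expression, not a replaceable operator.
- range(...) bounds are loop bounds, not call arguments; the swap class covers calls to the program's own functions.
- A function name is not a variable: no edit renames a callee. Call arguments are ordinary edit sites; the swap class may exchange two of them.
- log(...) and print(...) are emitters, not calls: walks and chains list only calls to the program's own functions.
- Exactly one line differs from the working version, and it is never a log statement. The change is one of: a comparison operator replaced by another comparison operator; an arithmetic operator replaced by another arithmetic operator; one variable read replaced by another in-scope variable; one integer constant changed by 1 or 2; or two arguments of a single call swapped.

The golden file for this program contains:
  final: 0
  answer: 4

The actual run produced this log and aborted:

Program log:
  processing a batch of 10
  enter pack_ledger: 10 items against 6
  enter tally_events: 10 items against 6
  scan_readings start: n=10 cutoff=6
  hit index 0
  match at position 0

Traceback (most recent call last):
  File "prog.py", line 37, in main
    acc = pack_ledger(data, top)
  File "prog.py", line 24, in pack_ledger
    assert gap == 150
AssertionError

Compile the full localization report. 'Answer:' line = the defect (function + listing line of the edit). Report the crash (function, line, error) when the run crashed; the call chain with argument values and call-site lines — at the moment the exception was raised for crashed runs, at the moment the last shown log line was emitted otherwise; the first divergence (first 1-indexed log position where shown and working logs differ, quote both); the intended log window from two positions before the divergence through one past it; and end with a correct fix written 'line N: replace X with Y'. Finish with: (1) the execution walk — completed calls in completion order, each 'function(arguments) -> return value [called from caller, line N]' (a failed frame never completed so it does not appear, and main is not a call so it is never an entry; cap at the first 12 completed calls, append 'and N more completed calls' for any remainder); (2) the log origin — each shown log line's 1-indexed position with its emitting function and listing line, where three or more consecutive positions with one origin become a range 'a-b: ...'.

Answer: the defect is in pack_ledger at line 24.
Key observation: A complete run would log 'enter verify_load: left 12 right 3' next, but this one stopped at 6 lines.
Crash: pack_ledger, line 24, AssertionError.
Call chain: main -> pack_ledger([6, 6, 2, 12, 4, 12, 12, 10, 12, 4], 6) (called at line 37).
First divergence: position 7 (shown log ended at 6 lines; the working version continues: 'enter verify_load: left 12 right 3').
Intended log window:
  5: hit index 0
  6: match at position 0
  7: enter verify_load: left 12 right 3
  8: stage result 4
Execution walk:
  scan_readings([6, 6, 2, 12, 4, 12, 12, 10, 12, 4], 6) -> 0  [called from tally_events, line 10]
  tally_events([6, 6, 2, 12, 4, 12, 12, 10, 12, 4], 6) -> 12  [called from pack_ledger, line 23]
Log origin:
  1: from main, line 36
  2: from pack_ledger, line 22
  3: from tally_events, line 9
  4: from scan_readings, line 2
  5: from scan_readings, line 5
  6: from tally_events, line 11
A correct fix: line 24: replace `==` with `<=`.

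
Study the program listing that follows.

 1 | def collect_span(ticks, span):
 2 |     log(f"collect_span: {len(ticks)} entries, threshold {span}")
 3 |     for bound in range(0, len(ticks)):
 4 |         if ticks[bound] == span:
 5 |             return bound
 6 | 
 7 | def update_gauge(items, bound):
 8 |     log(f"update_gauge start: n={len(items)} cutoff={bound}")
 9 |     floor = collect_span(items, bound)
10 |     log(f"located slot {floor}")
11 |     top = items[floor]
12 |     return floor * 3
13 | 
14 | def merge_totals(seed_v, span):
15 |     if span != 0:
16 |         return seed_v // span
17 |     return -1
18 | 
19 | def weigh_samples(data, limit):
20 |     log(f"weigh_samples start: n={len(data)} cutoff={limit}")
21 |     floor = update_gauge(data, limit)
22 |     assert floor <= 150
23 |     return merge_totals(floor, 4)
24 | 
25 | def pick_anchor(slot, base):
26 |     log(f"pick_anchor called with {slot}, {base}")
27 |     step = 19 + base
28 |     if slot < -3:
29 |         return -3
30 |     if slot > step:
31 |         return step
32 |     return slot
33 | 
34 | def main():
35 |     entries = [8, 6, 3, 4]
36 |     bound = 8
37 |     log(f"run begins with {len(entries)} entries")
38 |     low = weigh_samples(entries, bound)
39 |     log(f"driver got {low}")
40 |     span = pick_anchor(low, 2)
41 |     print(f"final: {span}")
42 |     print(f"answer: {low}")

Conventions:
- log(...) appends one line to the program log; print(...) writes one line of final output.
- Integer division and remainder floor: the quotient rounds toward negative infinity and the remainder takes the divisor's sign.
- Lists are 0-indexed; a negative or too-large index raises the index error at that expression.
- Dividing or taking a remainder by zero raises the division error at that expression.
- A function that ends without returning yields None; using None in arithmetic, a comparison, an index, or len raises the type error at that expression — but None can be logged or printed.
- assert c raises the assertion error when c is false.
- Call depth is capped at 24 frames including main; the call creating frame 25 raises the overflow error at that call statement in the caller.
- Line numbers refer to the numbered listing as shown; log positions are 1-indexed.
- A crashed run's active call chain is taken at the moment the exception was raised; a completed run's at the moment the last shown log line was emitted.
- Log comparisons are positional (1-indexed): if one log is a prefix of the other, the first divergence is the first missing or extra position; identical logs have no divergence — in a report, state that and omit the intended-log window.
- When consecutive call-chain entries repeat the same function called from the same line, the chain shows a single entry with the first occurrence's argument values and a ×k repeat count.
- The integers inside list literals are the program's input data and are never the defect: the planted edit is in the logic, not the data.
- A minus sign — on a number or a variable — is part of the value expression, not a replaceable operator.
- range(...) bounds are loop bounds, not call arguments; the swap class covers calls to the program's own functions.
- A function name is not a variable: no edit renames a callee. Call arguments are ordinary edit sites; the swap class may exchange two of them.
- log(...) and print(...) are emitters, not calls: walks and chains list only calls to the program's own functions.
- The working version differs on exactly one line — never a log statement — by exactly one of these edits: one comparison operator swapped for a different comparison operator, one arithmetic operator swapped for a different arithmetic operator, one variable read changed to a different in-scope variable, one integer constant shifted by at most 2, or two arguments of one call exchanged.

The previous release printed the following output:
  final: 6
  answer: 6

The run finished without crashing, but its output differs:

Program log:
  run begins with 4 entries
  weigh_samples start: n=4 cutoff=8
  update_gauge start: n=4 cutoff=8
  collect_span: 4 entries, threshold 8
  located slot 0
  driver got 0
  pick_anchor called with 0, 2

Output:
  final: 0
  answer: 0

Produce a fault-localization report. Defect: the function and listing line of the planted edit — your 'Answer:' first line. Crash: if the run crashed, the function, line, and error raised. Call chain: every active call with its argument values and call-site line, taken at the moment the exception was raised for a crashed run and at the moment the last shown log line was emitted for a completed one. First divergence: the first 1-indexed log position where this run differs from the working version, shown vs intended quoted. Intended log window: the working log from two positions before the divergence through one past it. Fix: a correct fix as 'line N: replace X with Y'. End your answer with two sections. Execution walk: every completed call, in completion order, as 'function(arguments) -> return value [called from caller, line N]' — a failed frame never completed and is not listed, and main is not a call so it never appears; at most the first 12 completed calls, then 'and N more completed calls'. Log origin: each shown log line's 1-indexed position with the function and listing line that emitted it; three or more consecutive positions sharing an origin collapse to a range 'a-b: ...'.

Answer: the defect is in update_gauge at line 12.
Key fact: Log line 6 is where behavior first shows: 'driver got 0' appears instead of 'driver got 6'.
Call chain: main -> pick_anchor(0, 2) (called at line 40).
First divergence: position 6 — the shown line 'driver got 0' should read 'driver got 6'.
Intended log window:
  4: collect_span: 4 entries, threshold 8
  5: located slot 0
  6: driver got 6
  7: pick_anchor called with 6, 2
Execution walk:
  collect_span([8, 6, 3, 4], 8) -> 0  [called from update_gauge, line 9]
  update_gauge([8, 6, 3, 4], 8) -> 0  [called from weigh_samples, line 21]
  merge_totals(0, 4) -> 0  [called from weigh_samples, line 23]
  weigh_samples([8, 6, 3, 4], 8) -> 0  [called from main, line 38]
  pick_anchor(0, 2) -> 0  [called from main, line 40]
Log origins:
  1: logged in main at line 37
  2: logged in weigh_samples at line 20
  3: logged in update_gauge at line 8
  4: logged in collect_span at line 2
  5: logged in update_gauge at line 10
  6: logged in main at line 39
  7: logged in pick_anchor at line 26
A correct fix: line 12: replace `floor` with `top`.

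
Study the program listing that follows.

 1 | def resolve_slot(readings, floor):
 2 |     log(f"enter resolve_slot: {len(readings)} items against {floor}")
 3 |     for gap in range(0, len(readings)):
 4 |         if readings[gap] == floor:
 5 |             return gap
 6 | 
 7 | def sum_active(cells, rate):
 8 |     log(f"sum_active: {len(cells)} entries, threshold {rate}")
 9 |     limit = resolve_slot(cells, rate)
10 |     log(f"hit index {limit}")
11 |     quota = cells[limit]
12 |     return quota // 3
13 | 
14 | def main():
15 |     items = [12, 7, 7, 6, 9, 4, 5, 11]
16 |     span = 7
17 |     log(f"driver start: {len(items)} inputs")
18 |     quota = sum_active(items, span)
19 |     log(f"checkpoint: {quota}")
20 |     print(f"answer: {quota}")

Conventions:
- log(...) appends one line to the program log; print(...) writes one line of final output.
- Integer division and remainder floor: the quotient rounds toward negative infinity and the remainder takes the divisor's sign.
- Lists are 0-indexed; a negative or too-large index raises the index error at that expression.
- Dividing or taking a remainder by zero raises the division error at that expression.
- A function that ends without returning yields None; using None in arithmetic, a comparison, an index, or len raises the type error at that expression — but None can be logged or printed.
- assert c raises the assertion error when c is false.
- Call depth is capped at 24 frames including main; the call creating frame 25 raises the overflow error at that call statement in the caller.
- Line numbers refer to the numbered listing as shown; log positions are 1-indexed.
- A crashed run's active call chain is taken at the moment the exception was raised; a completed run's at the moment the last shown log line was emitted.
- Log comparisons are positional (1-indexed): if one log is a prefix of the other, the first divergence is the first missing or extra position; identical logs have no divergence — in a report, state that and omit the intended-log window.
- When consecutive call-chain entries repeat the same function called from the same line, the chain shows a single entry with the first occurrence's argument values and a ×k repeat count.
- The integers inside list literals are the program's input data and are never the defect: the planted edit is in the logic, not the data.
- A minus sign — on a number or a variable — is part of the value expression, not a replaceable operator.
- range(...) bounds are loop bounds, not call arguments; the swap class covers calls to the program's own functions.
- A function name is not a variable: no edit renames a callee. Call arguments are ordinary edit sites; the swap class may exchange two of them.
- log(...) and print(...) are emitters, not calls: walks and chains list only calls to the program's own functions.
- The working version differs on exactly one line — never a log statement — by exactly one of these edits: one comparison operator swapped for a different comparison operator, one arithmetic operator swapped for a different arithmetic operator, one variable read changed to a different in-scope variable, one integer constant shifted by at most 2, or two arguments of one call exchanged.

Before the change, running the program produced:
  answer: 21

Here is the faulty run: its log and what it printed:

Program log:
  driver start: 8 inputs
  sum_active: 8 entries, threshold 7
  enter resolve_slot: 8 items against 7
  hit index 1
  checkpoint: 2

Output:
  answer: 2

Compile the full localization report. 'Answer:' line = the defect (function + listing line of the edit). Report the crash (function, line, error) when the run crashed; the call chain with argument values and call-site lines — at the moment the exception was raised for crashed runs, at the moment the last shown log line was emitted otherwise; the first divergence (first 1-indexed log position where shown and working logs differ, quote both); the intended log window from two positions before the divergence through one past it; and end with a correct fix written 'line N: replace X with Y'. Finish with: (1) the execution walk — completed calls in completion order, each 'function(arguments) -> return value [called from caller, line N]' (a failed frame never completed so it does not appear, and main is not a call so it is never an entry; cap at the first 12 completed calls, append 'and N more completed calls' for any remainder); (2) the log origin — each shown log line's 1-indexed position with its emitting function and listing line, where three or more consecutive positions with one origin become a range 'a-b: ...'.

Answer: the defect is in sum_active at line 12.
The tell: Log line 5 is where behavior first shows: 'checkpoint: 2' appears instead of 'checkpoint: 21'.
Call chain: main.
First divergence: position 5 — the shown line 'checkpoint: 2' should read 'checkpoint: 21'.
Intended log window:
  3: enter resolve_slot: 8 items against 7
  4: hit index 1
  5: checkpoint: 21
Execution walk:
  resolve_slot([12, 7, 7, 6, 9, 4, 5, 11], 7) -> 1  [called from sum_active, line 9]
  sum_active([12, 7, 7, 6, 9, 4, 5, 11], 7) -> 2  [called from main, line 18]
Log line origins:
  1: from main, line 17
  2: from sum_active, line 8
  3: from resolve_slot, line 2
  4: from sum_active, line 10
  5: from main, line 19
A correct fix: line 12: replace `//` with `*`.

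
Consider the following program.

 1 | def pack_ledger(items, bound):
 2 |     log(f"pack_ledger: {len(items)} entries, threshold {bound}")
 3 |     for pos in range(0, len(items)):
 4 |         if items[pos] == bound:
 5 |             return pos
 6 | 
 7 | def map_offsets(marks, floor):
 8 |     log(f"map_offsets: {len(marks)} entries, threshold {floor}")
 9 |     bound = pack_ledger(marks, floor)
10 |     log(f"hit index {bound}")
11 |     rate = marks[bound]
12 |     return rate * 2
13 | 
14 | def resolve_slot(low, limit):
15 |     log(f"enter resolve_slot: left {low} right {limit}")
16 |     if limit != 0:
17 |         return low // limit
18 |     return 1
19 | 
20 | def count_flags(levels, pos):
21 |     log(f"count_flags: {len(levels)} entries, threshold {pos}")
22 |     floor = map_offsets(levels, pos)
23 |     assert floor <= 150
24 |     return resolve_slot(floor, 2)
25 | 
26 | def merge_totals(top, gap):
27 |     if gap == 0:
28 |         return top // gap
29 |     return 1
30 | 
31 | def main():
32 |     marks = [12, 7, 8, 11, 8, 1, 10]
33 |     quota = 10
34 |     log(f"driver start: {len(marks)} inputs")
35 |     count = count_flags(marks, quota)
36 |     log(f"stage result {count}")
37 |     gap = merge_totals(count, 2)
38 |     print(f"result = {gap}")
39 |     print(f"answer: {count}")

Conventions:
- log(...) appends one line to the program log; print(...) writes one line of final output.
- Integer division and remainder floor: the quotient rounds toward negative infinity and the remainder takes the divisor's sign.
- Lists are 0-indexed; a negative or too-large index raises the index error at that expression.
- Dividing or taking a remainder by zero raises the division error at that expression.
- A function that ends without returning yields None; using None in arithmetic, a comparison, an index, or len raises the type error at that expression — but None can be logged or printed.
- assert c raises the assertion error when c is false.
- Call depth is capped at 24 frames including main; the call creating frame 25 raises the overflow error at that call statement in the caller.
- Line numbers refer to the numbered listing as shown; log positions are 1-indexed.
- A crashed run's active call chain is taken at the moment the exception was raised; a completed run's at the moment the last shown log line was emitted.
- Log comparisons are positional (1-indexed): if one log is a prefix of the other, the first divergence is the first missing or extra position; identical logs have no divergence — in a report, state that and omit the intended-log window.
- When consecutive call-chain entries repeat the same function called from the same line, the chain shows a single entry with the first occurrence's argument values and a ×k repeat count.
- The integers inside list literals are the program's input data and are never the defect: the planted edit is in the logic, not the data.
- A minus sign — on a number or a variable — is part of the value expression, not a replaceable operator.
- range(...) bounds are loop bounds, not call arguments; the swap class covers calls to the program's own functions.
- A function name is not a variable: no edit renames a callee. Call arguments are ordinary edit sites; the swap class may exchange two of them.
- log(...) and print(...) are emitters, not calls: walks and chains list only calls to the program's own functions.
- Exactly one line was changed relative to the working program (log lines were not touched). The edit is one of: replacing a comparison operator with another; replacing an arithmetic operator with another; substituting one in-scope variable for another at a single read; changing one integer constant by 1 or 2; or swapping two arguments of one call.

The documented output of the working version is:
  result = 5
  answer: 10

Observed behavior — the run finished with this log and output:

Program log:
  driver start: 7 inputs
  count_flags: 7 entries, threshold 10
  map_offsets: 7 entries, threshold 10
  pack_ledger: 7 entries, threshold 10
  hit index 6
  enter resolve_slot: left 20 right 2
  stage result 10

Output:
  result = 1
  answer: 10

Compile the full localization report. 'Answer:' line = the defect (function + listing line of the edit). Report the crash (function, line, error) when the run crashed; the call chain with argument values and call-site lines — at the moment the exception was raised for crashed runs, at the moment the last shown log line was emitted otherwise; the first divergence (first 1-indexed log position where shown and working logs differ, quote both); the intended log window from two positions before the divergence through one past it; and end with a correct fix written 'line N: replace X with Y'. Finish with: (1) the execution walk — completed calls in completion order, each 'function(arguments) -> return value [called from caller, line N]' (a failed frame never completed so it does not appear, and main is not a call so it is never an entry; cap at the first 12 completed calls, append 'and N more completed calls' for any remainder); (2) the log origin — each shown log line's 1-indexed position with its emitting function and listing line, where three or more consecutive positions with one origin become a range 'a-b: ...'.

Answer: the defect is in merge_totals at line 27.
The tell: Every logged value matches the working version; the printed result is what differs.
Call chain: main.
First divergence: none (the log streams are identical).
Execution walk:
  pack_ledger([12, 7, 8, 11, 8, 1, 10], 10) -> 6  [called from map_offsets, line 9]
  map_offsets([12, 7, 8, 11, 8, 1, 10], 10) -> 20  [called from count_flags, line 22]
  resolve_slot(20, 2) -> 10  [called from count_flags, line 24]
  count_flags([12, 7, 8, 11, 8, 1, 10], 10) -> 10  [called from main, line 35]
  merge_totals(10, 2) -> 1  [called from main, line 37]
Log line origins:
  1: logged in main at line 34
  2: logged in count_flags at line 21
  3: logged in map_offsets at line 8
  4: logged in pack_ledger at line 2
  5: logged in map_offsets at line 10
  6: logged in resolve_slot at line 15
  7: logged in main at line 36
A correct fix: line 27: replace `==` with `!=`.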